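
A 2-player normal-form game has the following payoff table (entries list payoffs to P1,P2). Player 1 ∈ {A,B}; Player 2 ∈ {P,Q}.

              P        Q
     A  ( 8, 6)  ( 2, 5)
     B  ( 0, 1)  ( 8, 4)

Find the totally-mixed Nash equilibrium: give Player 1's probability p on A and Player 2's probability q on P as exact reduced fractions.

P1 indiff ⇒ q·8+(1-q)·2 = q·0+(1-q)·8 ⇒ q(8) = (1-q)(6) ⇒ q = 3/7
P2 indiff ⇒ p·6+(1-p)·1 = p·5+(1-p)·4 ⇒ p(1) = (1-p)(3) ⇒ p = 3/4

(p,q) = (3/4, 3/7)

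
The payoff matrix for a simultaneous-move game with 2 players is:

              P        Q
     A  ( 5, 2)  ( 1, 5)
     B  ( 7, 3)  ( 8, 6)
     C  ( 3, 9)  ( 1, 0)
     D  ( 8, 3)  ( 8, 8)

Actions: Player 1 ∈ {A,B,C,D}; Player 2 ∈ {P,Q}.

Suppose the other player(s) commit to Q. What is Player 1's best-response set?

u_1(A vs Q) = 1
u_1(B vs Q) = 8
u_1(C vs Q) = 1
u_1(D vs Q) = 8
max payoff 8 at {B,D}

P1 best: {B,D}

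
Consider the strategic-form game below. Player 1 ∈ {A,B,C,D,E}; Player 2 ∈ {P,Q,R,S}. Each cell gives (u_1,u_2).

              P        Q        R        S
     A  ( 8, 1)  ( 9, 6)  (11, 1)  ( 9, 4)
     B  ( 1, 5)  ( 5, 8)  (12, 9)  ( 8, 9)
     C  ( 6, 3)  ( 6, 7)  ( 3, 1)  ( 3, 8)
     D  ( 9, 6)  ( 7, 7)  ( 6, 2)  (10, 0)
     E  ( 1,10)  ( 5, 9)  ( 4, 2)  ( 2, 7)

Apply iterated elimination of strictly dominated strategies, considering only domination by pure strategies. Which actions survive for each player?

P1 drop C (A beats it: P:8>6 Q:9>6 R:11>3 S:9>3)
P1 drop E (A beats it: P:8>1 Q:9>5 R:11>4 S:9>2)
P2 drop P (Q beats it: A:6>1 B:8>5 D:7>6)
P1→{A,B,D} P2→{Q,R,S}

IESDS → P1:{A,B,D} P2:{Q,R,S}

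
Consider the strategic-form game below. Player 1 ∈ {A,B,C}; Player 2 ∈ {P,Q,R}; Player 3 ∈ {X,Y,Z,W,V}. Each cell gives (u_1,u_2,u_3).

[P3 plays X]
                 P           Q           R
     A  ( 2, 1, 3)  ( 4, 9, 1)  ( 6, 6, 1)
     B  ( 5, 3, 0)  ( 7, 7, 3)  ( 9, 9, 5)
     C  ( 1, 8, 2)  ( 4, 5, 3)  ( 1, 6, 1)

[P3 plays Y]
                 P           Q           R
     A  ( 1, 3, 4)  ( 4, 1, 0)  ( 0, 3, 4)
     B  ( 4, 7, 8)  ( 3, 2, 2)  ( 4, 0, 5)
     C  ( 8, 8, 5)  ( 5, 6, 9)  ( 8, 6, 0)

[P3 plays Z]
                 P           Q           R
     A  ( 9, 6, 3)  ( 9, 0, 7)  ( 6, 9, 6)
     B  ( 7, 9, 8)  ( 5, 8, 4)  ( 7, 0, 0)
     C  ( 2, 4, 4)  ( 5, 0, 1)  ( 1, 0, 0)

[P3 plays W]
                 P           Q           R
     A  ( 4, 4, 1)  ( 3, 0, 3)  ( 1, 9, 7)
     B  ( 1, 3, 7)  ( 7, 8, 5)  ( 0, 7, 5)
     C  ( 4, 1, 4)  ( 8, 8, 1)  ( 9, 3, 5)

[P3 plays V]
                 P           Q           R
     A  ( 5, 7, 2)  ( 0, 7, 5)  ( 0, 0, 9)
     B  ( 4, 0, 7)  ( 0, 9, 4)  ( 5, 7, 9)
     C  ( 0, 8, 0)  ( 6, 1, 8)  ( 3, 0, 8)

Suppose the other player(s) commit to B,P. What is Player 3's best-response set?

BR_3 = {Y,Z}

u_3(X vs B,P) = 0
u_3(Y vs B,P) = 8
u_3(Z vs B,P) = 8
u_3(W vs B,P) = 7
u_3(V vs B,P) = 7
max payoff 8 at {Y,Z}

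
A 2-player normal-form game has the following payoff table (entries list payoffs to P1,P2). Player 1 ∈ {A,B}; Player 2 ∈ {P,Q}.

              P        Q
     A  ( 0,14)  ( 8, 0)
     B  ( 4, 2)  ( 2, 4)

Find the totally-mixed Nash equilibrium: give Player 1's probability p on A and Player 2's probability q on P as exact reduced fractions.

P1 mixes 1/8 on A; P2 mixes 3/5 on P

P1 indiff ⇒ q·0+(1-q)·8 = q·4+(1-q)·2 ⇒ q(-4) = (1-q)(-6) ⇒ q = 3/5
P2 indiff ⇒ p·14+(1-p)·2 = p·0+(1-p)·4 ⇒ p(14) = (1-p)(2) ⇒ p = 1/8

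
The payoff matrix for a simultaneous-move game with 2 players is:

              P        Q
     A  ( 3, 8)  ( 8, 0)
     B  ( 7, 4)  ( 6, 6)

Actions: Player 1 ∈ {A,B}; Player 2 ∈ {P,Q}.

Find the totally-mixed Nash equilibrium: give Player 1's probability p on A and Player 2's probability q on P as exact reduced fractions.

P1 indiff ⇒ q·3+(1-q)·8 = q·7+(1-q)·6 ⇒ q(-4) = (1-q)(-2) ⇒ q = 1/3
P2 indiff ⇒ p·8+(1-p)·4 = p·0+(1-p)·6 ⇒ p(8) = (1-p)(2) ⇒ p = 1/5

p=1/5, q=1/3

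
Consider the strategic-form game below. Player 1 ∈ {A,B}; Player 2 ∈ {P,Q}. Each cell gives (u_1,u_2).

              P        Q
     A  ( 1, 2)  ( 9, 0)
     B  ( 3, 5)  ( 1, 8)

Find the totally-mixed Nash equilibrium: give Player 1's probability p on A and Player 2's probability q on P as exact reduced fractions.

P1 indiff ⇒ q·1+(1-q)·9 = q·3+(1-q)·1 ⇒ q(-2) = (1-q)(-8) ⇒ q = 4/5
P2 indiff ⇒ p·2+(1-p)·5 = p·0+(1-p)·8 ⇒ p(2) = (1-p)(3) ⇒ p = 3/5

p=3/5, q=4/5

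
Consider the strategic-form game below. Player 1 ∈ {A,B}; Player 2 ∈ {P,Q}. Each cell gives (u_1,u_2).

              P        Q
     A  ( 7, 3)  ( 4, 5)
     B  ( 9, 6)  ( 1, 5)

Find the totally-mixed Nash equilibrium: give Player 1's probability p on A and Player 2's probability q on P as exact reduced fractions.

P1 indiff ⇒ q·7+(1-q)·4 = q·9+(1-q)·1 ⇒ q(-2) = (1-q)(-3) ⇒ q = 3/5
P2 indiff ⇒ p·3+(1-p)·6 = p·5+(1-p)·5 ⇒ p(-2) = (1-p)(-1) ⇒ p = 1/3

P1 mixes 1/3 on A; P2 mixes 3/5 on P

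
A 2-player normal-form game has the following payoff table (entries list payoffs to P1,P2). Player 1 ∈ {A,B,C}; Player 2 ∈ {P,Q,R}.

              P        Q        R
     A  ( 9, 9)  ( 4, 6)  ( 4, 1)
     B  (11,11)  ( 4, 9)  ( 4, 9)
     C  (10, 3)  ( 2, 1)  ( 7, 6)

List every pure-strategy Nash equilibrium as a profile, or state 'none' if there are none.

NE set: (B,P), (C,R)

(A,P): not NE [P1→B gives 11>9]
(A,Q): not NE [P2→P gives 9>6]
(A,R): not NE [P1→C gives 7>4; P2→P gives 9>1]
(B,P): NE
(B,Q): not NE [P2→P gives 11>9]
(B,R): not NE [P1→C gives 7>4; P2→P gives 11>9]
(C,P): not NE [P1→B gives 11>10; P2→R gives 6>3]
(C,Q): not NE [P1→B gives 4>2; P2→R gives 6>1]
(C,R): NE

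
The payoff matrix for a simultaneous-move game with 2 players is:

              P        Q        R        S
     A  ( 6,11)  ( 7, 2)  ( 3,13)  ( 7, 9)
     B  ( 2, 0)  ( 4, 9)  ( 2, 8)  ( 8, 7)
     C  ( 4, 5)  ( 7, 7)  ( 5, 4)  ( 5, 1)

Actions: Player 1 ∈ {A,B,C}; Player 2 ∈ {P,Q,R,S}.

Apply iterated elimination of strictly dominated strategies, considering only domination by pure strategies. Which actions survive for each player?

Remaining: P1:{A,C} P2:{P,Q,R}

P2 drop S (R beats it: A:13>9 B:8>7 C:4>1)
P1 drop B (A beats it: P:6>2 Q:7>4 R:3>2)
P1→{A,C} P2→{P,Q,R}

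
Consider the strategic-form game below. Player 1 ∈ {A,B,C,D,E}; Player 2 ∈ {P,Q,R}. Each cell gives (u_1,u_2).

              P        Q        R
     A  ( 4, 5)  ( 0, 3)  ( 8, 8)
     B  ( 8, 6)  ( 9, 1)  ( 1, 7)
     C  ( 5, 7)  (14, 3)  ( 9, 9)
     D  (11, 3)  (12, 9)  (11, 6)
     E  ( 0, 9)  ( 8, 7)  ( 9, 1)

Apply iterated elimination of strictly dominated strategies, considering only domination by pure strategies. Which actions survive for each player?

P1 drop A (C beats it: P:5>4 Q:14>0 R:9>8)
P1 drop B (D beats it: P:11>8 Q:12>9 R:11>1)
P1 drop E (D beats it: P:11>0 Q:12>8 R:11>9)
P2 drop P (R beats it: C:9>7 D:6>3)
P1→{C,D} P2→{Q,R}

IESDS → P1:{C,D} P2:{Q,R}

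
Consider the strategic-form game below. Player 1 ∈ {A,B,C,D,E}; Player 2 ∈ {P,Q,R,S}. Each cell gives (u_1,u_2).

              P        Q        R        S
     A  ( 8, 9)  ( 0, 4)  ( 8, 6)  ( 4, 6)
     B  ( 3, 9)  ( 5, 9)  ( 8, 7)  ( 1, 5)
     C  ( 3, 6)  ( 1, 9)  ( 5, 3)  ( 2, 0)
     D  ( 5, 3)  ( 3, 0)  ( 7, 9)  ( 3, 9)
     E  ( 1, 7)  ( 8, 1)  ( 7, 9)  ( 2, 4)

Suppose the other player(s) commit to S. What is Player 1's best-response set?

argmax u_1 = {A}

u_1(A vs S) = 4
u_1(B vs S) = 1
u_1(C vs S) = 2
u_1(D vs S) = 3
u_1(E vs S) = 2
max payoff 4 at {A}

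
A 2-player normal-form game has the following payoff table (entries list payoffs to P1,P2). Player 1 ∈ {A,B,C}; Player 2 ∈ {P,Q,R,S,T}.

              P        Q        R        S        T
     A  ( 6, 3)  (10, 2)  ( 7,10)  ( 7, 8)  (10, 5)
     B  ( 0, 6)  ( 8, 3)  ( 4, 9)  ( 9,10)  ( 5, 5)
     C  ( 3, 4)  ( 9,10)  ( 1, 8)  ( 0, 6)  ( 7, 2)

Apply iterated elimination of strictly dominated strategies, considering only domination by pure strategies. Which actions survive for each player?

P1 drop C (A beats it: P:6>3 Q:10>9 R:7>1 S:7>0 T:10>7)
P2 drop P (R beats it: A:10>3 B:9>6)
P2 drop Q (R beats it: A:10>2 B:9>3)
P2 drop T (R beats it: A:10>5 B:9>5)
P1→{A,B} P2→{R,S}

Remaining: P1:{A,B} P2:{R,S}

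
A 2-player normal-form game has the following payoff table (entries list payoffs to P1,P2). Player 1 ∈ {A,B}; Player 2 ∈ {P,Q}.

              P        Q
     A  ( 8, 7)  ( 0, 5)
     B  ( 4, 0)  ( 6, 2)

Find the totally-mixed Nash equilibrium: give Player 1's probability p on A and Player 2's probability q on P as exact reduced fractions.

(p,q) = (1/2, 3/5)

P1 indiff ⇒ q·8+(1-q)·0 = q·4+(1-q)·6 ⇒ q(4) = (1-q)(6) ⇒ q = 3/5
P2 indiff ⇒ p·7+(1-p)·0 = p·5+(1-p)·2 ⇒ p(2) = (1-p)(2) ⇒ p = 1/2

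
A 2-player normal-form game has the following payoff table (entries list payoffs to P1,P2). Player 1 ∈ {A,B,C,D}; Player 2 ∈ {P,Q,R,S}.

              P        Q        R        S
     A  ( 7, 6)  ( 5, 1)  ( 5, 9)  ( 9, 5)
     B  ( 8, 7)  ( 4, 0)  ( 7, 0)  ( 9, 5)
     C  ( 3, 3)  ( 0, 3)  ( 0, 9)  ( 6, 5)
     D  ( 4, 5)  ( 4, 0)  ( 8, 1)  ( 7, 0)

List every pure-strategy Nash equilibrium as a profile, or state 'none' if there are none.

PSNE = {(B,P)}

(A,P): not NE [P1→B gives 8>7; P2→R gives 9>6]
(A,Q): not NE [P2→R gives 9>1]
(A,R): not NE [P1→D gives 8>5]
(A,S): not NE [P2→R gives 9>5]
(B,P): NE
(B,Q): not NE [P1→A gives 5>4; P2→P gives 7>0]
(B,R): not NE [P1→D gives 8>7; P2→P gives 7>0]
(B,S): not NE [P2→P gives 7>5]
(C,P): not NE [P1→B gives 8>3; P2→R gives 9>3]
(C,Q): not NE [P1→A gives 5>0; P2→R gives 9>3]
(C,R): not NE [P1→D gives 8>0]
(C,S): not NE [P1→B gives 9>6; P2→R gives 9>5]
(D,P): not NE [P1→B gives 8>4]
(D,Q): not NE [P1→A gives 5>4; P2→P gives 5>0]
(D,R): not NE [P2→P gives 5>1]
(D,S): not NE [P1→B gives 9>7; P2→P gives 5>0]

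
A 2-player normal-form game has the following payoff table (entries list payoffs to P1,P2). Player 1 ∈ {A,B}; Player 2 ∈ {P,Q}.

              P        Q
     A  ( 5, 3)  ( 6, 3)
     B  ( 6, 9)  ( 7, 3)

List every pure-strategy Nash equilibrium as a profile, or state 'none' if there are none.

(A,P): not NE [P1→B gives 6>5]
(A,Q): not NE [P1→B gives 7>6]
(B,P): NE
(B,Q): not NE [P2→P gives 9>3]

PSNE = {(B,P)}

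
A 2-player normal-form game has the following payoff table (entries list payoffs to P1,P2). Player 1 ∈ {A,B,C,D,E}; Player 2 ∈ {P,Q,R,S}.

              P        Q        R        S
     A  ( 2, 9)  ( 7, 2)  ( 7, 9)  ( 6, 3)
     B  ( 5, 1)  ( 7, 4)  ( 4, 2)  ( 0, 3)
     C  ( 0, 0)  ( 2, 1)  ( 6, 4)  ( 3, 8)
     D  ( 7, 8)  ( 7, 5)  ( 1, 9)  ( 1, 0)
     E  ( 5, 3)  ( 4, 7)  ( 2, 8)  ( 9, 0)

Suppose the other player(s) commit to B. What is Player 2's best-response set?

u_2(P vs B) = 1
u_2(Q vs B) = 4
u_2(R vs B) = 2
u_2(S vs B) = 3
max payoff 4 at {Q}

BR_2 = {Q}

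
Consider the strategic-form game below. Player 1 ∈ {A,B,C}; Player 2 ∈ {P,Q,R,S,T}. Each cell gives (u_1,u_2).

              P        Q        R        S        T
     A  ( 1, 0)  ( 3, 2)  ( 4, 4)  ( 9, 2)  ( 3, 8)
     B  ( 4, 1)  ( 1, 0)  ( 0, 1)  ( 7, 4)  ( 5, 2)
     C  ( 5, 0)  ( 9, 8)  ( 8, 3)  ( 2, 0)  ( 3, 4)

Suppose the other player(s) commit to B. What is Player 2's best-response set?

P2 best: {S}

u_2(P vs B) = 1
u_2(Q vs B) = 0
u_2(R vs B) = 1
u_2(S vs B) = 4
u_2(T vs B) = 2
max payoff 4 at {S}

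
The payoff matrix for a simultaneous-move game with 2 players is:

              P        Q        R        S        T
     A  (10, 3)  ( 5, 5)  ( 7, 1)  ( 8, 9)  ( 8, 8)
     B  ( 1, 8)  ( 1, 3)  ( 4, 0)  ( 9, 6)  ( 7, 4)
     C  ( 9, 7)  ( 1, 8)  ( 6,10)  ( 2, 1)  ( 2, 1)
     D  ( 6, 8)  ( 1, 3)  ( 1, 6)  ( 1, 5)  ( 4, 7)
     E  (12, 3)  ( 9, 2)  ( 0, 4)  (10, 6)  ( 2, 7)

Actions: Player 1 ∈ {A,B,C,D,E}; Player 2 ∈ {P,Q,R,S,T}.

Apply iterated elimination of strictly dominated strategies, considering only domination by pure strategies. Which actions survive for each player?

P1 drop C (A beats it: P:10>9 Q:5>1 R:7>6 S:8>2 T:8>2)
P1 drop D (A beats it: P:10>6 Q:5>1 R:7>1 S:8>1 T:8>4)
P2 drop Q (S beats it: A:9>5 B:6>3 E:6>2)
P2 drop R (S beats it: A:9>1 B:6>0 E:6>4)
P1→{A,B,E} P2→{P,S,T}

Remaining: P1:{A,B,E} P2:{P,S,T}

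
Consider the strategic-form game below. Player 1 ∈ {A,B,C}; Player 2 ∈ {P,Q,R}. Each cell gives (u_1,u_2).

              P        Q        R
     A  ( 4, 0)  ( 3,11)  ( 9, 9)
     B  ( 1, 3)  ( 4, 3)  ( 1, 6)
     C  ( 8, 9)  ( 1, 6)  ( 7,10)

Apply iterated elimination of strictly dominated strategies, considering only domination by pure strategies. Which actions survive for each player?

P2 drop P (R beats it: A:9>0 B:6>3 C:10>9)
P1 drop C (A beats it: Q:3>1 R:9>7)
P1→{A,B} P2→{Q,R}

IESDS → P1:{A,B} P2:{Q,R}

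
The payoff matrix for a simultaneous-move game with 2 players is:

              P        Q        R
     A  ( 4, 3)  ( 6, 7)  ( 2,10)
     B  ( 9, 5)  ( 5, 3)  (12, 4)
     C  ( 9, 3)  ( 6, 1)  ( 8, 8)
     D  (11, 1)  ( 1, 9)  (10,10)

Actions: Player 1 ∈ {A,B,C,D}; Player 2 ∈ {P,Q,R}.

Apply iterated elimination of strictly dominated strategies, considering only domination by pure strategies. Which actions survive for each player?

P2 drop Q (R beats it: A:10>7 B:4>3 C:8>1 D:10>9)
P1 drop A (B beats it: P:9>4 R:12>2)
P1 drop C (D beats it: P:11>9 R:10>8)
P1→{B,D} P2→{P,R}

IESDS → P1:{B,D} P2:{P,R}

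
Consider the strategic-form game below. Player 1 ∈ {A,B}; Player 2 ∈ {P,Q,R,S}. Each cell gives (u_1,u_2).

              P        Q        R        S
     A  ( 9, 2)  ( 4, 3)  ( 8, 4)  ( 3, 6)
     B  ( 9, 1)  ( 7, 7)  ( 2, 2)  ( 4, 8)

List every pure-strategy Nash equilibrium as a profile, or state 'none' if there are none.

(A,P): not NE [P2→S gives 6>2]
(A,Q): not NE [P1→B gives 7>4; P2→S gives 6>3]
(A,R): not NE [P2→S gives 6>4]
(A,S): not NE [P1→B gives 4>3]
(B,P): not NE [P2→S gives 8>1]
(B,Q): not NE [P2→S gives 8>7]
(B,R): not NE [P1→A gives 8>2; P2→S gives 8>2]
(B,S): NE

PSNE = {(B,S)}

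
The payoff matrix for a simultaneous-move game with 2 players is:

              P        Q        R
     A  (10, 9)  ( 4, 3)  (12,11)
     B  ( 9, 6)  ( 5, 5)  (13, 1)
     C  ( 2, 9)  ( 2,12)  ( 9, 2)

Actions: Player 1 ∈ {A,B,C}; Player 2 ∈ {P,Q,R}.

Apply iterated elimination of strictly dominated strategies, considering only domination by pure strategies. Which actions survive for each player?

P1 drop C (A beats it: P:10>2 Q:4>2 R:12>9)
P2 drop Q (P beats it: A:9>3 B:6>5)
P1→{A,B} P2→{P,R}

IESDS → P1:{A,B} P2:{P,R}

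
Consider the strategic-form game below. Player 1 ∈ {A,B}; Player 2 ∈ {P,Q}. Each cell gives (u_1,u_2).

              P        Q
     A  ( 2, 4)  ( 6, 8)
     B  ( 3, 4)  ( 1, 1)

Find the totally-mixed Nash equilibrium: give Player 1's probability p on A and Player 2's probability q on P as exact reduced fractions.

(p,q) = (3/7, 5/6)

P1 indiff ⇒ q·2+(1-q)·6 = q·3+(1-q)·1 ⇒ q(-1) = (1-q)(-5) ⇒ q = 5/6
P2 indiff ⇒ p·4+(1-p)·4 = p·8+(1-p)·1 ⇒ p(-4) = (1-p)(-3) ⇒ p = 3/7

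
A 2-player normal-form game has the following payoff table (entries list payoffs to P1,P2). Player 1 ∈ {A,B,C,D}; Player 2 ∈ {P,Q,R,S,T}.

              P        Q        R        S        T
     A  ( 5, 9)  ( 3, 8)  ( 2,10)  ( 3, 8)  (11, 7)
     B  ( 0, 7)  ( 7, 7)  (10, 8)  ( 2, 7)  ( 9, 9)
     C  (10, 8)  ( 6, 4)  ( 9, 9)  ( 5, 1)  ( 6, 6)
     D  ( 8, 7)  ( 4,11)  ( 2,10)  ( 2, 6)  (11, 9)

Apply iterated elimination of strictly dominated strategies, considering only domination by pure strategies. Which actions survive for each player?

IESDS → P1:{A,B,D} P2:{Q,R,T}

P2 drop P (R beats it: A:10>9 B:8>7 C:9>8 D:10>7)
P2 drop S (R beats it: A:10>8 B:8>7 C:9>1 D:10>6)
P1 drop C (B beats it: Q:7>6 R:10>9 T:9>6)
P1→{A,B,D} P2→{Q,R,T}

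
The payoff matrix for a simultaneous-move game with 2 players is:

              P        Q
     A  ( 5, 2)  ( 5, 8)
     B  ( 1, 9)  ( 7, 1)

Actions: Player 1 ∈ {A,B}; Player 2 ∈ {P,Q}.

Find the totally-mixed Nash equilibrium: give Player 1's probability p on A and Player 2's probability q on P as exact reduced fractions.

(p,q) = (4/7, 1/3)

P1 indiff ⇒ q·5+(1-q)·5 = q·1+(1-q)·7 ⇒ q(4) = (1-q)(2) ⇒ q = 1/3
P2 indiff ⇒ p·2+(1-p)·9 = p·8+(1-p)·1 ⇒ p(-6) = (1-p)(-8) ⇒ p = 4/7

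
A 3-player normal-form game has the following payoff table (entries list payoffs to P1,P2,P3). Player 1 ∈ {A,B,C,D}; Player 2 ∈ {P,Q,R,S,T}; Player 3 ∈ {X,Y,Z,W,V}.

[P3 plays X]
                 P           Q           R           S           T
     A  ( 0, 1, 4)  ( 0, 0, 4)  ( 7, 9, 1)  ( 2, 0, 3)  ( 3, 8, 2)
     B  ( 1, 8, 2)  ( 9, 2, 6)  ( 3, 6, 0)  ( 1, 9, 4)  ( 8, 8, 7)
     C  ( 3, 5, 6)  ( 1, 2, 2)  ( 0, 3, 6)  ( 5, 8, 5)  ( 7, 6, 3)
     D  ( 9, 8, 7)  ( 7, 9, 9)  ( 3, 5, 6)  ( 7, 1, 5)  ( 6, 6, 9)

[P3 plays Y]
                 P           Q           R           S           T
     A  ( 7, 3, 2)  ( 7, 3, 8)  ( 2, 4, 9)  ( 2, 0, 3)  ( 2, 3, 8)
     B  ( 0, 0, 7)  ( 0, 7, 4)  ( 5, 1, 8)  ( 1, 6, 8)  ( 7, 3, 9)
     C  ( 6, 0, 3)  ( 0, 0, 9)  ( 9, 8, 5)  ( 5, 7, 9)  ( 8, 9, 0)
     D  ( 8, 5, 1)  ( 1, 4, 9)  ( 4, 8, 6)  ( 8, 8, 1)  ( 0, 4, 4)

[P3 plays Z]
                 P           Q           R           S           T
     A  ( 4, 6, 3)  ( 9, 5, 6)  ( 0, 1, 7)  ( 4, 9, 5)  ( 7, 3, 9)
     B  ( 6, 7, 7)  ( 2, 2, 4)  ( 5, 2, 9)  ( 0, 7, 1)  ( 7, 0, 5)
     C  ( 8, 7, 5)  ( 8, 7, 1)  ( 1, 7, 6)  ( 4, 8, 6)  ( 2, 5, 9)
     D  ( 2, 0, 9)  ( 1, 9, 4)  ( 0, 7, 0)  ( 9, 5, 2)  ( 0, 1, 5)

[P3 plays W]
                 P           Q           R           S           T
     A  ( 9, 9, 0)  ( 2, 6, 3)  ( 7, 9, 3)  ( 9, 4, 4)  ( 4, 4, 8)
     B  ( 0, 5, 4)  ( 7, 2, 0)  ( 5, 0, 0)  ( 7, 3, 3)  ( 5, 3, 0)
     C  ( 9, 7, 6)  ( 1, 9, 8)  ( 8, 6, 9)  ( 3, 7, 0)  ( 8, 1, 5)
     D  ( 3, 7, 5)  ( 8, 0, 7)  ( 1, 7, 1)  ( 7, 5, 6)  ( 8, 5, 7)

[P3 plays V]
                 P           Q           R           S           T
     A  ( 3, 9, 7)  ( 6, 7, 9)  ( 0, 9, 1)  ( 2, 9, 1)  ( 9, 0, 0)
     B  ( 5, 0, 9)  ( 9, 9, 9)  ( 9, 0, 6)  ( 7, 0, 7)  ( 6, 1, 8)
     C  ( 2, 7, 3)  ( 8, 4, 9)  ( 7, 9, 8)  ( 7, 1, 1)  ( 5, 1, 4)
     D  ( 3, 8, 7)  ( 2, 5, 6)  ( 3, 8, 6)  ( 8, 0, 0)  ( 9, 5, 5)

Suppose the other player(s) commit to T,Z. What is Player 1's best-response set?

argmax u_1 = {A,B}

u_1(A vs T,Z) = 7
u_1(B vs T,Z) = 7
u_1(C vs T,Z) = 2
u_1(D vs T,Z) = 0
max payoff 7 at {A,B}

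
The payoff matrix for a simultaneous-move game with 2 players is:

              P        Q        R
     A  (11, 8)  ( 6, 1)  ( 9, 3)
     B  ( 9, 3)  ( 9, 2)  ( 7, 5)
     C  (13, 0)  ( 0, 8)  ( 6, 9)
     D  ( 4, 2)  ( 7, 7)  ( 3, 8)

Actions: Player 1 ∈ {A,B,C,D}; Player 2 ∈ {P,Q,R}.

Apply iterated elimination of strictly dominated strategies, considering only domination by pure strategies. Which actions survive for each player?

P1 drop D (B beats it: P:9>4 Q:9>7 R:7>3)
P2 drop Q (R beats it: A:3>1 B:5>2 C:9>8)
P1 drop B (A beats it: P:11>9 R:9>7)
P1→{A,C} P2→{P,R}

Remaining: P1:{A,C} P2:{P,R}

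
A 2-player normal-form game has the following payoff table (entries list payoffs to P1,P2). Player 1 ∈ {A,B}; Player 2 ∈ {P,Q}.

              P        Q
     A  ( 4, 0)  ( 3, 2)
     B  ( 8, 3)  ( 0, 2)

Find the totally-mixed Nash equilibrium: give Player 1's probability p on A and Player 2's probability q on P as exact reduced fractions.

P1 mixes 1/3 on A; P2 mixes 3/7 on P

P1 indiff ⇒ q·4+(1-q)·3 = q·8+(1-q)·0 ⇒ q(-4) = (1-q)(-3) ⇒ q = 3/7
P2 indiff ⇒ p·0+(1-p)·3 = p·2+(1-p)·2 ⇒ p(-2) = (1-p)(-1) ⇒ p = 1/3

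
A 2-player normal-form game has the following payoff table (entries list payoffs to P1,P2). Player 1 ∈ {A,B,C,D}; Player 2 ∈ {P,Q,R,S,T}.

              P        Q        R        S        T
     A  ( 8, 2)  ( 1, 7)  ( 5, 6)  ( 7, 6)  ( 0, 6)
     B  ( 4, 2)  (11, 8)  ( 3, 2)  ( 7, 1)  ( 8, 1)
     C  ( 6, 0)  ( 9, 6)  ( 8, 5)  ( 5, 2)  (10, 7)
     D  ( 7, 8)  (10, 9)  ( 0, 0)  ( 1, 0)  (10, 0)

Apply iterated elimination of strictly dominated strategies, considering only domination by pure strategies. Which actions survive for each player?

P2 drop P (Q beats it: A:7>2 B:8>2 C:6>0 D:9>8)
P2 drop R (Q beats it: A:7>6 B:8>2 C:6>5 D:9>0)
P2 drop S (Q beats it: A:7>6 B:8>1 C:6>2 D:9>0)
P1 drop A (B beats it: Q:11>1 T:8>0)
P1→{B,C,D} P2→{Q,T}

IESDS → P1:{B,C,D} P2:{Q,T}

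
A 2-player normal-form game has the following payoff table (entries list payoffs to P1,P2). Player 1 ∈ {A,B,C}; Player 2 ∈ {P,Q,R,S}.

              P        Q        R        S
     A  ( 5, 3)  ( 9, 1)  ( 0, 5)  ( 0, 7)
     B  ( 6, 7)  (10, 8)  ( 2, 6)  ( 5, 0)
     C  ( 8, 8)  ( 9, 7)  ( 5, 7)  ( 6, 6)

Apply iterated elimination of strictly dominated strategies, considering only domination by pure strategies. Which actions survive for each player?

P1 drop A (B beats it: P:6>5 Q:10>9 R:2>0 S:5>0)
P2 drop R (P beats it: B:7>6 C:8>7)
P2 drop S (P beats it: B:7>0 C:8>6)
P1→{B,C} P2→{P,Q}

Remaining: P1:{B,C} P2:{P,Q}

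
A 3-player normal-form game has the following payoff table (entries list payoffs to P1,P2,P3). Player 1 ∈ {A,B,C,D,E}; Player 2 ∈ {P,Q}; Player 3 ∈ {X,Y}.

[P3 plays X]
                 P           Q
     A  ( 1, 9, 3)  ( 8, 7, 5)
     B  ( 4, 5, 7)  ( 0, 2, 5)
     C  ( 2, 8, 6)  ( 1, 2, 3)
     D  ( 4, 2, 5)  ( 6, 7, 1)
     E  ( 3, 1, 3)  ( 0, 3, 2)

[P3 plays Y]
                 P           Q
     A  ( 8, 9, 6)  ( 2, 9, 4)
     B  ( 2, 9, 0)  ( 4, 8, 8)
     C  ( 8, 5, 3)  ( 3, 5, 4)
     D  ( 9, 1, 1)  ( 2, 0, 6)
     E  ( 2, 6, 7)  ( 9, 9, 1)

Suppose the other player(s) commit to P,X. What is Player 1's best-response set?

u_1(A vs P,X) = 1
u_1(B vs P,X) = 4
u_1(C vs P,X) = 2
u_1(D vs P,X) = 4
u_1(E vs P,X) = 3
max payoff 4 at {B,D}

BR_1 = {B,D}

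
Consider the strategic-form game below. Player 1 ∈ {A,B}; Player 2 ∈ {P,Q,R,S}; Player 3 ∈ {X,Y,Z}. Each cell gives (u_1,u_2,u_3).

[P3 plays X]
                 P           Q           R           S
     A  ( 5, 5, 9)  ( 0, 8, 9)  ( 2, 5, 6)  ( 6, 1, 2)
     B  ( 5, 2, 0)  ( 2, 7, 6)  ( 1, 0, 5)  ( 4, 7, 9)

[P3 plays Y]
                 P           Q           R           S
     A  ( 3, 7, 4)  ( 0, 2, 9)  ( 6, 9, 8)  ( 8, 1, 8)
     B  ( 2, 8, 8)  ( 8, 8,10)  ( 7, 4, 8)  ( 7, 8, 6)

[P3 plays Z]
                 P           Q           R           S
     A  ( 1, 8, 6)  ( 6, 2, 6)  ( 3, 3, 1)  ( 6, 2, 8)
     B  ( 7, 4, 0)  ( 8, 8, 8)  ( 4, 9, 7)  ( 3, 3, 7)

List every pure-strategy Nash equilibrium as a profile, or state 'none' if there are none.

(A,P,X): not NE [P2→Q gives 8>5]
(A,P,Y): not NE [P2→R gives 9>7; P3→X gives 9>4]
(A,P,Z): not NE [P1→B gives 7>1; P3→X gives 9>6]
(A,Q,X): not NE [P1→B gives 2>0]
(A,Q,Y): not NE [P1→B gives 8>0; P2→R gives 9>2]
(A,Q,Z): not NE [P1→B gives 8>6; P2→P gives 8>2; P3→Y gives 9>6]
(A,R,X): not NE [P2→Q gives 8>5; P3→Y gives 8>6]
(A,R,Y): not NE [P1→B gives 7>6]
(A,R,Z): not NE [P1→B gives 4>3; P2→P gives 8>3; P3→Y gives 8>1]
(A,S,X): not NE [P2→Q gives 8>1; P3→Z gives 8>2]
(A,S,Y): not NE [P2→R gives 9>1]
(A,S,Z): not NE [P2→P gives 8>2]
(B,P,X): not NE [P2→S gives 7>2; P3→Y gives 8>0]
(B,P,Y): not NE [P1→A gives 3>2]
(B,P,Z): not NE [P2→R gives 9>4; P3→Y gives 8>0]
(B,Q,X): not NE [P3→Y gives 10>6]
(B,Q,Y): NE
(B,Q,Z): not NE [P2→R gives 9>8; P3→Y gives 10>8]
(B,R,X): not NE [P1→A gives 2>1; P2→S gives 7>0; P3→Y gives 8>5]
(B,R,Y): not NE [P2→S gives 8>4]
(B,R,Z): not NE [P3→Y gives 8>7]
(B,S,X): not NE [P1→A gives 6>4]
(B,S,Y): not NE [P1→A gives 8>7; P3→X gives 9>6]
(B,S,Z): not NE [P1→A gives 6>3; P2→R gives 9>3; P3→X gives 9>7]

PSNE = {(B,Q,Y)}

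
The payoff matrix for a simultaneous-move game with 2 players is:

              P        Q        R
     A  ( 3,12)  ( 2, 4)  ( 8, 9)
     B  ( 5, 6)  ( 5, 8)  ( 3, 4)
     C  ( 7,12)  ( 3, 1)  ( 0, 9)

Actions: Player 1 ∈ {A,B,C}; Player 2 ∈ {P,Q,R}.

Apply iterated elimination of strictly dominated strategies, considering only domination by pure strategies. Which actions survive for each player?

IESDS → P1:{B,C} P2:{P,Q}

P2 drop R (P beats it: A:12>9 B:6>4 C:12>9)
P1 drop A (B beats it: P:5>3 Q:5>2)
P1→{B,C} P2→{P,Q}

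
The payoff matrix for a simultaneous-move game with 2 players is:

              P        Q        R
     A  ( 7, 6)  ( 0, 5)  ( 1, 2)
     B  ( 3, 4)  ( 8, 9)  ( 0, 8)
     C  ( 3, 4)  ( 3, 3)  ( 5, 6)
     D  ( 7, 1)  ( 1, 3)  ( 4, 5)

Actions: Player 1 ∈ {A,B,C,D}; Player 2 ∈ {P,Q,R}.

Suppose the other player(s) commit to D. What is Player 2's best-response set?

P2 best: {R}

u_2(P vs D) = 1
u_2(Q vs D) = 3
u_2(R vs D) = 5
max payoff 5 at {R}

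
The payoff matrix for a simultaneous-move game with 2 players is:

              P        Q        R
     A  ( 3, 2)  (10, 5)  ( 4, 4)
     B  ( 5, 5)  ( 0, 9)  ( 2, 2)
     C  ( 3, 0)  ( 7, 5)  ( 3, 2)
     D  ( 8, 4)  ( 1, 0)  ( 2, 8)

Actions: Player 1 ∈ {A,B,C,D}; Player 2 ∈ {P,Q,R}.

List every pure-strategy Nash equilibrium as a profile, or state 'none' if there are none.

(A,P): not NE [P1→D gives 8>3; P2→Q gives 5>2]
(A,Q): NE
(A,R): not NE [P2→Q gives 5>4]
(B,P): not NE [P1→D gives 8>5; P2→Q gives 9>5]
(B,Q): not NE [P1→A gives 10>0]
(B,R): not NE [P1→A gives 4>2; P2→Q gives 9>2]
(C,P): not NE [P1→D gives 8>3; P2→Q gives 5>0]
(C,Q): not NE [P1→A gives 10>7]
(C,R): not NE [P1→A gives 4>3; P2→Q gives 5>2]
(D,P): not NE [P2→R gives 8>4]
(D,Q): not NE [P1→A gives 10>1; P2→R gives 8>0]
(D,R): not NE [P1→A gives 4>2]

PSNE = {(A,Q)}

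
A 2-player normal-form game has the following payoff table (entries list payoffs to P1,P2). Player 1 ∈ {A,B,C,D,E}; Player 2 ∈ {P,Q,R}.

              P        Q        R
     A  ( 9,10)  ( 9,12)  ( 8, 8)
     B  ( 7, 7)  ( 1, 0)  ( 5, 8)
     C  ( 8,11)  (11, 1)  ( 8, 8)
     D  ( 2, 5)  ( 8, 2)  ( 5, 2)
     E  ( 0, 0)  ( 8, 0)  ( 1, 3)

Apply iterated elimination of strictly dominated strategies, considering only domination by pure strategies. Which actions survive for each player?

Remaining: P1:{A,C} P2:{P,Q}

P1 drop B (A beats it: P:9>7 Q:9>1 R:8>5)
P1 drop D (A beats it: P:9>2 Q:9>8 R:8>5)
P1 drop E (A beats it: P:9>0 Q:9>8 R:8>1)
P2 drop R (P beats it: A:10>8 C:11>8)
P1→{A,C} P2→{P,Q}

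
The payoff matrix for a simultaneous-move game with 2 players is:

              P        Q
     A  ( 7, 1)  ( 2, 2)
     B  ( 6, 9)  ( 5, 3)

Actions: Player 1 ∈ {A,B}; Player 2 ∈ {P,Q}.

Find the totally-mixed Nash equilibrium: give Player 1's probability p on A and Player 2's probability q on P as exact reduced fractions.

P1 mixes 6/7 on A; P2 mixes 3/4 on P

P1 indiff ⇒ q·7+(1-q)·2 = q·6+(1-q)·5 ⇒ q(1) = (1-q)(3) ⇒ q = 3/4
P2 indiff ⇒ p·1+(1-p)·9 = p·2+(1-p)·3 ⇒ p(-1) = (1-p)(-6) ⇒ p = 6/7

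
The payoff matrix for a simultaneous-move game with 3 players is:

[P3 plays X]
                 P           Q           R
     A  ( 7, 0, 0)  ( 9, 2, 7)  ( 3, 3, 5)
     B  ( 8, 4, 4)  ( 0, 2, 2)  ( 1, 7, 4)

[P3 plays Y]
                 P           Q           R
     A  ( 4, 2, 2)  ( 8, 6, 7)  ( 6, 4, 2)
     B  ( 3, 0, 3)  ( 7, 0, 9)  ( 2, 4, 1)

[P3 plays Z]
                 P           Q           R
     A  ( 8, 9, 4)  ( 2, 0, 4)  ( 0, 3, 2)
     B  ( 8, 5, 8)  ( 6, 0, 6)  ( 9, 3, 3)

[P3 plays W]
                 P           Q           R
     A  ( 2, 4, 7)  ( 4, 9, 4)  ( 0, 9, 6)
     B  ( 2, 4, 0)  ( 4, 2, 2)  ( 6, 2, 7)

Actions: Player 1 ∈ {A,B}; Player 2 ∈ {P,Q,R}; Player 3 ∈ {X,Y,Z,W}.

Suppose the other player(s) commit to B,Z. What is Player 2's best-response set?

argmax u_2 = {P}

u_2(P vs B,Z) = 5
u_2(Q vs B,Z) = 0
u_2(R vs B,Z) = 3
max payoff 5 at {P}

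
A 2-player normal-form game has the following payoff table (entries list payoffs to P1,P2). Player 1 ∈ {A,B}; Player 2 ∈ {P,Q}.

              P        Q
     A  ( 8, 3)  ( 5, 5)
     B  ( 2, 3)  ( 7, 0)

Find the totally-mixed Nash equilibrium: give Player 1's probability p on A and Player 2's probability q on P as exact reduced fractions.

(p,q) = (3/5, 1/4)

P1 indiff ⇒ q·8+(1-q)·5 = q·2+(1-q)·7 ⇒ q(6) = (1-q)(2) ⇒ q = 1/4
P2 indiff ⇒ p·3+(1-p)·3 = p·5+(1-p)·0 ⇒ p(-2) = (1-p)(-3) ⇒ p = 3/5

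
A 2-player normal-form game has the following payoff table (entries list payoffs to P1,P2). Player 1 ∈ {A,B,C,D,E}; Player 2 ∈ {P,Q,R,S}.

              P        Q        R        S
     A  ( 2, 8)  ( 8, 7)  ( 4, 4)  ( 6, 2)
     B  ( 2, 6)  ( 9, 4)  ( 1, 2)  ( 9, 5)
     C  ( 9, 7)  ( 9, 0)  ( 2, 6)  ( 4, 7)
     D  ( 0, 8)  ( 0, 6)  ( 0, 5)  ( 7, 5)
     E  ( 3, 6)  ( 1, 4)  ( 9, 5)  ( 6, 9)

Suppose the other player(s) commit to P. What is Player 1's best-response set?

u_1(A vs P) = 2
u_1(B vs P) = 2
u_1(C vs P) = 9
u_1(D vs P) = 0
u_1(E vs P) = 3
max payoff 9 at {C}

BR_1 = {C}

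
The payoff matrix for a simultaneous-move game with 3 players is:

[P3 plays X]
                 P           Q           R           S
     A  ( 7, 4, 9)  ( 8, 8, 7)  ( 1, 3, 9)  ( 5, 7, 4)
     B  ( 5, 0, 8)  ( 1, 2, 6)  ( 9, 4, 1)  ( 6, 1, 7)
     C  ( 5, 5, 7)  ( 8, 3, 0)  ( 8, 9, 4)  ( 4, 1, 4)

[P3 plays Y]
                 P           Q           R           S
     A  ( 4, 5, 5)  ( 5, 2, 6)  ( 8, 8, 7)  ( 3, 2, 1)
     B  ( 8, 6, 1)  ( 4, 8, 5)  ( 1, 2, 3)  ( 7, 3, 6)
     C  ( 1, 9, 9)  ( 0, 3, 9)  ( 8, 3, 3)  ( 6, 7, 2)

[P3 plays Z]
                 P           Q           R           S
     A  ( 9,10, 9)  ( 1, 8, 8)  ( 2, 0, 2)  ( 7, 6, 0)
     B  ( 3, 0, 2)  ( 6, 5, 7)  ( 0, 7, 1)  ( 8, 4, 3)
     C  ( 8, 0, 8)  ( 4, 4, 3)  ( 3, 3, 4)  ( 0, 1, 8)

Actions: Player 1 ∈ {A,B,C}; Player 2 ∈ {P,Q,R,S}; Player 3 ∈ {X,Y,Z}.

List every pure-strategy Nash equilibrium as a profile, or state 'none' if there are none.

NE set: (A,P,Z)

(A,P,X): not NE [P2→Q gives 8>4]
(A,P,Y): not NE [P1→B gives 8>4; P2→R gives 8>5; P3→Z gives 9>5]
(A,P,Z): NE
(A,Q,X): not NE [P3→Z gives 8>7]
(A,Q,Y): not NE [P2→R gives 8>2; P3→Z gives 8>6]
(A,Q,Z): not NE [P1→B gives 6>1; P2→P gives 10>8]
(A,R,X): not NE [P1→B gives 9>1; P2→Q gives 8>3]
(A,R,Y): not NE [P3→X gives 9>7]
(A,R,Z): not NE [P1→C gives 3>2; P2→P gives 10>0; P3→X gives 9>2]
(A,S,X): not NE [P1→B gives 6>5; P2→Q gives 8>7]
(A,S,Y): not NE [P1→B gives 7>3; P2→R gives 8>2; P3→X gives 4>1]
(A,S,Z): not NE [P1→B gives 8>7; P2→P gives 10>6; P3→X gives 4>0]
(B,P,X): not NE [P1→A gives 7>5; P2→R gives 4>0]
(B,P,Y): not NE [P2→Q gives 8>6; P3→X gives 8>1]
(B,P,Z): not NE [P1→A gives 9>3; P2→R gives 7>0; P3→X gives 8>2]
(B,Q,X): not NE [P1→C gives 8>1; P2→R gives 4>2; P3→Z gives 7>6]
(B,Q,Y): not NE [P1→A gives 5>4; P3→Z gives 7>5]
(B,Q,Z): not NE [P2→R gives 7>5]
(B,R,X): not NE [P3→Y gives 3>1]
(B,R,Y): not NE [P1→C gives 8>1; P2→Q gives 8>2]
(B,R,Z): not NE [P1→C gives 3>0; P3→Y gives 3>1]
(B,S,X): not NE [P2→R gives 4>1]
(B,S,Y): not NE [P2→Q gives 8>3; P3→X gives 7>6]
(B,S,Z): not NE [P2→R gives 7>4; P3→X gives 7>3]
(C,P,X): not NE [P1→A gives 7>5; P2→R gives 9>5; P3→Y gives 9>7]
(C,P,Y): not NE [P1→B gives 8>1]
(C,P,Z): not NE [P1→A gives 9>8; P2→Q gives 4>0; P3→Y gives 9>8]
(C,Q,X): not NE [P2→R gives 9>3; P3→Y gives 9>0]
(C,Q,Y): not NE [P1→A gives 5>0; P2→P gives 9>3]
(C,Q,Z): not NE [P1→B gives 6>4; P3→Y gives 9>3]
(C,R,X): not NE [P1→B gives 9>8]
(C,R,Y): not NE [P2→P gives 9>3; P3→Z gives 4>3]
(C,R,Z): not NE [P2→Q gives 4>3]
(C,S,X): not NE [P1→B gives 6>4; P2→R gives 9>1; P3→Z gives 8>4]
(C,S,Y): not NE [P1→B gives 7>6; P2→P gives 9>7; P3→Z gives 8>2]
(C,S,Z): not NE [P1→B gives 8>0; P2→Q gives 4>1]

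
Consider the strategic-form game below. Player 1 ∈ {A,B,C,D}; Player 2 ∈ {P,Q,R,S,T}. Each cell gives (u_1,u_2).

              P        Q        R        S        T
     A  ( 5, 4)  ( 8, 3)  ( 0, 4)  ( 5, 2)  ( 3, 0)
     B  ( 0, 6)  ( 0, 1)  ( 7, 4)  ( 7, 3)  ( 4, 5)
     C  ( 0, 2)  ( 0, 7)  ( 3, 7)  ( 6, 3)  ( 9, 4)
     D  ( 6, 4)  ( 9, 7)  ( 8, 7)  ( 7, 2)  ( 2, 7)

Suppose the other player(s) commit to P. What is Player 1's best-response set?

BR_1 = {D}

u_1(A vs P) = 5
u_1(B vs P) = 0
u_1(C vs P) = 0
u_1(D vs P) = 6
max payoff 6 at {D}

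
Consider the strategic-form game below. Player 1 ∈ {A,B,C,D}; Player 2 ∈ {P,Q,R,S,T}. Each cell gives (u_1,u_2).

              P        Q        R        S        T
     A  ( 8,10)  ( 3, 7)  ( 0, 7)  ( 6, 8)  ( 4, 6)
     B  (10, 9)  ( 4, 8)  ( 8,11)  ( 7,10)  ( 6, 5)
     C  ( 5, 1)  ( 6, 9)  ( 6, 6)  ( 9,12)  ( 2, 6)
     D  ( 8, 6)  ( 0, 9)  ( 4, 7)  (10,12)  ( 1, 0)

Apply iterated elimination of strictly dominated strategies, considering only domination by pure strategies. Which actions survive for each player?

Survivors P1:{B,C,D} P2:{R,S}

P1 drop A (B beats it: P:10>8 Q:4>3 R:8>0 S:7>6 T:6>4)
P2 drop P (R beats it: B:11>9 C:6>1 D:7>6)
P2 drop Q (S beats it: B:10>8 C:12>9 D:12>9)
P2 drop T (S beats it: B:10>5 C:12>6 D:12>0)
P1→{B,C,D} P2→{R,S}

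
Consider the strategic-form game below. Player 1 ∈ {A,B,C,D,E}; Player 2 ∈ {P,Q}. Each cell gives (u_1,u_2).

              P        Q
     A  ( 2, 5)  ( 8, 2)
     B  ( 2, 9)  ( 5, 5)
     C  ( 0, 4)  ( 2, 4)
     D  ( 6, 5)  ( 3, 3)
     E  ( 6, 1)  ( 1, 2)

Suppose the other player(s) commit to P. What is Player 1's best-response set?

P1 best: {D,E}

u_1(A vs P) = 2
u_1(B vs P) = 2
u_1(C vs P) = 0
u_1(D vs P) = 6
u_1(E vs P) = 6
max payoff 6 at {D,E}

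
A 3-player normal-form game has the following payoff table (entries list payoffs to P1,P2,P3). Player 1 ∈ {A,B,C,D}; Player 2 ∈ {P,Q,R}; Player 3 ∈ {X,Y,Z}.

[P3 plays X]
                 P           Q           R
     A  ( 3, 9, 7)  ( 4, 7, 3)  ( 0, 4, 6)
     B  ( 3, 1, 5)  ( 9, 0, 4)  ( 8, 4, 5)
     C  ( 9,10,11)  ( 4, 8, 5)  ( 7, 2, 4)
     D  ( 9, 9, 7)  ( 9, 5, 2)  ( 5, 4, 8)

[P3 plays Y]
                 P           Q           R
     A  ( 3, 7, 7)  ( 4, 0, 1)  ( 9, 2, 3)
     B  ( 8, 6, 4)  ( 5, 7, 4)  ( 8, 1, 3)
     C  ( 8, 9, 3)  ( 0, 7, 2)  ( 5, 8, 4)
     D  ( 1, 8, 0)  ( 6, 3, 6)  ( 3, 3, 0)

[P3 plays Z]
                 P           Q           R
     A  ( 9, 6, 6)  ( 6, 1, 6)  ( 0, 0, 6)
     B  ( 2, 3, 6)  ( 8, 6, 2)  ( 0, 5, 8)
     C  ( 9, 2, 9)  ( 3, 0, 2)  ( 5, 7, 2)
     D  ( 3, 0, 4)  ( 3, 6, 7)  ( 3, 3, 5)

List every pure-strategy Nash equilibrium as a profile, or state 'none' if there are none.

Nash profiles: (C,P,X), (D,P,X)

(A,P,X): not NE [P1→D gives 9>3]
(A,P,Y): not NE [P1→C gives 8>3]
(A,P,Z): not NE [P3→Y gives 7>6]
(A,Q,X): not NE [P1→D gives 9>4; P2→P gives 9>7; P3→Z gives 6>3]
(A,Q,Y): not NE [P1→D gives 6>4; P2→P gives 7>0; P3→Z gives 6>1]
(A,Q,Z): not NE [P1→B gives 8>6; P2→P gives 6>1]
(A,R,X): not NE [P1→B gives 8>0; P2→P gives 9>4]
(A,R,Y): not NE [P2→P gives 7>2; P3→Z gives 6>3]
(A,R,Z): not NE [P1→C gives 5>0; P2→P gives 6>0]
(B,P,X): not NE [P1→D gives 9>3; P2→R gives 4>1; P3→Z gives 6>5]
(B,P,Y): not NE [P2→Q gives 7>6; P3→Z gives 6>4]
(B,P,Z): not NE [P1→C gives 9>2; P2→Q gives 6>3]
(B,Q,X): not NE [P2→R gives 4>0]
(B,Q,Y): not NE [P1→D gives 6>5]
(B,Q,Z): not NE [P3→Y gives 4>2]
(B,R,X): not NE [P3→Z gives 8>5]
(B,R,Y): not NE [P1→A gives 9>8; P2→Q gives 7>1; P3→Z gives 8>3]
(B,R,Z): not NE [P1→C gives 5>0; P2→Q gives 6>5]
(C,P,X): NE
(C,P,Y): not NE [P3→X gives 11>3]
(C,P,Z): not NE [P2→R gives 7>2; P3→X gives 11>9]
(C,Q,X): not NE [P1→D gives 9>4; P2→P gives 10>8]
(C,Q,Y): not NE [P1→D gives 6>0; P2→P gives 9>7; P3→X gives 5>2]
(C,Q,Z): not NE [P1→B gives 8>3; P2→R gives 7>0; P3→X gives 5>2]
(C,R,X): not NE [P1→B gives 8>7; P2→P gives 10>2]
(C,R,Y): not NE [P1→A gives 9>5; P2→P gives 9>8]
(C,R,Z): not NE [P3→Y gives 4>2]
(D,P,X): NE
(D,P,Y): not NE [P1→C gives 8>1; P3→X gives 7>0]
(D,P,Z): not NE [P1→C gives 9>3; P2→Q gives 6>0; P3→X gives 7>4]
(D,Q,X): not NE [P2→P gives 9>5; P3→Z gives 7>2]
(D,Q,Y): not NE [P2→P gives 8>3; P3→Z gives 7>6]
(D,Q,Z): not NE [P1→B gives 8>3]
(D,R,X): not NE [P1→B gives 8>5; P2→P gives 9>4]
(D,R,Y): not NE [P1→A gives 9>3; P2→P gives 8>3; P3→X gives 8>0]
(D,R,Z): not NE [P1→C gives 5>3; P2→Q gives 6>3; P3→X gives 8>5]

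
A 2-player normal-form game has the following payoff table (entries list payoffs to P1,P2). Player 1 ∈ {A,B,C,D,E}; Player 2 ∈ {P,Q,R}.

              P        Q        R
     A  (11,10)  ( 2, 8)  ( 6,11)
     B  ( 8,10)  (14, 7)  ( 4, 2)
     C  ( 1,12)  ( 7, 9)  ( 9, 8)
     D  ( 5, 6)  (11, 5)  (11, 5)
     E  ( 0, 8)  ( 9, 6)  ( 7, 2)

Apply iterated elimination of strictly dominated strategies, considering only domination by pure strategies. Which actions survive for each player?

P1 drop C (D beats it: P:5>1 Q:11>7 R:11>9)
P1 drop E (D beats it: P:5>0 Q:11>9 R:11>7)
P2 drop Q (P beats it: A:10>8 B:10>7 D:6>5)
P1 drop B (A beats it: P:11>8 R:6>4)
P1→{A,D} P2→{P,R}

Survivors P1:{A,D} P2:{P,R}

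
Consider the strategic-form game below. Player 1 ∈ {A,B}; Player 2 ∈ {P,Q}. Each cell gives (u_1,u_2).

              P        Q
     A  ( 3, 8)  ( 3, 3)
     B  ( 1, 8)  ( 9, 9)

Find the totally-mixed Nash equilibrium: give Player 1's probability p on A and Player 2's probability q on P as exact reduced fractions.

(p,q) = (1/6, 3/4)

P1 indiff ⇒ q·3+(1-q)·3 = q·1+(1-q)·9 ⇒ q(2) = (1-q)(6) ⇒ q = 3/4
P2 indiff ⇒ p·8+(1-p)·8 = p·3+(1-p)·9 ⇒ p(5) = (1-p)(1) ⇒ p = 1/6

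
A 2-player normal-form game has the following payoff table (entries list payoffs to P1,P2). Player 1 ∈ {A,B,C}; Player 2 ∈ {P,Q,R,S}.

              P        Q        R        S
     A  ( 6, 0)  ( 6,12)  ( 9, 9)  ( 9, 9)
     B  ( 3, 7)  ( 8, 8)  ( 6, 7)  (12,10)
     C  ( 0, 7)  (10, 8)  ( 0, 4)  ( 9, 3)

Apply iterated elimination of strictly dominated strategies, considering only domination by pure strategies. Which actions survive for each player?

Survivors P1:{B,C} P2:{Q,S}

P2 drop P (Q beats it: A:12>0 B:8>7 C:8>7)
P2 drop R (Q beats it: A:12>9 B:8>7 C:8>4)
P1 drop A (B beats it: Q:8>6 S:12>9)
P1→{B,C} P2→{Q,S}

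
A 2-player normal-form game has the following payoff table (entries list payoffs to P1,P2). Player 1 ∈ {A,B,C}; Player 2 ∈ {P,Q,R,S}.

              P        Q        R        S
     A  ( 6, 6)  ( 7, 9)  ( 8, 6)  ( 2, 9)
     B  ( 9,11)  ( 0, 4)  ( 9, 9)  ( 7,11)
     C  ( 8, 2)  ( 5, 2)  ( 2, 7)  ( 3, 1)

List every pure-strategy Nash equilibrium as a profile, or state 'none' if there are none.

Nash profiles: (A,Q), (B,P), (B,S)

(A,P): not NE [P1→B gives 9>6; P2→S gives 9>6]
(A,Q): NE
(A,R): not NE [P1→B gives 9>8; P2→S gives 9>6]
(A,S): not NE [P1→B gives 7>2]
(B,P): NE
(B,Q): not NE [P1→A gives 7>0; P2→S gives 11>4]
(B,R): not NE [P2→S gives 11>9]
(B,S): NE
(C,P): not NE [P1→B gives 9>8; P2→R gives 7>2]
(C,Q): not NE [P1→A gives 7>5; P2→R gives 7>2]
(C,R): not NE [P1→B gives 9>2]
(C,S): not NE [P1→B gives 7>3; P2→R gives 7>1]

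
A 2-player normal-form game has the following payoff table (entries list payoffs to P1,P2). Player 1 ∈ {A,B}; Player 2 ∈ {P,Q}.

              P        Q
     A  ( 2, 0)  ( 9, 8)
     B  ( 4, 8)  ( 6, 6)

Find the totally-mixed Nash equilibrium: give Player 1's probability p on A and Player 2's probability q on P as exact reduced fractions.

P1 indiff ⇒ q·2+(1-q)·9 = q·4+(1-q)·6 ⇒ q(-2) = (1-q)(-3) ⇒ q = 3/5
P2 indiff ⇒ p·0+(1-p)·8 = p·8+(1-p)·6 ⇒ p(-8) = (1-p)(-2) ⇒ p = 1/5

P1 mixes 1/5 on A; P2 mixes 3/5 on P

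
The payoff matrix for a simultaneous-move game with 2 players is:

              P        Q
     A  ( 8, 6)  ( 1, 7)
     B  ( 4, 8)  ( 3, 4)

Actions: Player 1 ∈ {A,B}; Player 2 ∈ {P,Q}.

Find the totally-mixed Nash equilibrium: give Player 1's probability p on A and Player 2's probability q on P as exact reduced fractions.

p=4/5, q=1/3

P1 indiff ⇒ q·8+(1-q)·1 = q·4+(1-q)·3 ⇒ q(4) = (1-q)(2) ⇒ q = 1/3
P2 indiff ⇒ p·6+(1-p)·8 = p·7+(1-p)·4 ⇒ p(-1) = (1-p)(-4) ⇒ p = 4/5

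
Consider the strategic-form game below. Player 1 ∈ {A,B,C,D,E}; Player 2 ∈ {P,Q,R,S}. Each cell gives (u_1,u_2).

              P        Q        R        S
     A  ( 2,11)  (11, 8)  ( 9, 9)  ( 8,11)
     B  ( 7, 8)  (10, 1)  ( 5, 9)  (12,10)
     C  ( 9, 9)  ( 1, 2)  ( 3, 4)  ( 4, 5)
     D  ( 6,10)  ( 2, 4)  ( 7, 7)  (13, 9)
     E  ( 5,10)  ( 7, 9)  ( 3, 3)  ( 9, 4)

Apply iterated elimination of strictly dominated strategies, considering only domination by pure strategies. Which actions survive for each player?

IESDS → P1:{B,C,D} P2:{P,S}

P1 drop E (B beats it: P:7>5 Q:10>7 R:5>3 S:12>9)
P2 drop Q (P beats it: A:11>8 B:8>1 C:9>2 D:10>4)
P2 drop R (S beats it: A:11>9 B:10>9 C:5>4 D:9>7)
P1 drop A (B beats it: P:7>2 S:12>8)
P1→{B,C,D} P2→{P,S}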